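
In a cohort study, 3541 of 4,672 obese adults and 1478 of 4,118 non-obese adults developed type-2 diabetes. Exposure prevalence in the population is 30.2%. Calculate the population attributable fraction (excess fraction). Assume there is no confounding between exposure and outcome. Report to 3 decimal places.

p₁ = P(outcome | exposed) = 3541/4672 = 0.75792
p₀ = P(outcome | unexposed) = 1478/4118 = 0.35891
Overall risk P(Y=1) = π·p₁ + (1−π)·p₀ = 0.302×0.75792 + 0.698×0.35891 = 0.47941.
Under exogeneity, PAF = [P(Y=1) − p₀] / P(Y=1).
PAF = (0.47941 − 0.35891) / 0.47941 ≈ 0.2513

PAF ≈ 0.251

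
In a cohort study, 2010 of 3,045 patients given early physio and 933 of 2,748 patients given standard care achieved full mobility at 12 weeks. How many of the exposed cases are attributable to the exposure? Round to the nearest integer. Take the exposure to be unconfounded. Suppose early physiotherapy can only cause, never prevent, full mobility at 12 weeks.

p₁ = P(outcome | exposed) = 2010/3045 = 0.6601
p₀ = P(outcome | unexposed) = 933/2748 = 0.33952
PN = (p₁ − p₀)/p₁ = (0.6601 − 0.33952) / 0.6601 ≈ 0.48565.
Attributable cases ≈ PN × (exposed cases) = 0.48565 × 2010 ≈ 976.16.

about 976 cases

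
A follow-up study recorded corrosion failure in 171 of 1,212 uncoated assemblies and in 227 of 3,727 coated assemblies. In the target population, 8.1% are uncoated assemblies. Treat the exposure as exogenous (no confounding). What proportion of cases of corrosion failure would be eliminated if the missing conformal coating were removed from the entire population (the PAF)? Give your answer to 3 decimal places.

PAF ≈ 0.096

p₁ = P(outcome | exposed) = 171/1212 = 0.14109
p₀ = P(outcome | unexposed) = 227/3727 = 0.060907
Overall risk P(Y=1) = π·p₁ + (1−π)·p₀ = 0.081×0.14109 + 0.919×0.060907 = 0.067402.
Under exogeneity, PAF = [P(Y=1) − p₀] / P(Y=1).
PAF = (0.067402 − 0.060907) / 0.067402 ≈ 0.0964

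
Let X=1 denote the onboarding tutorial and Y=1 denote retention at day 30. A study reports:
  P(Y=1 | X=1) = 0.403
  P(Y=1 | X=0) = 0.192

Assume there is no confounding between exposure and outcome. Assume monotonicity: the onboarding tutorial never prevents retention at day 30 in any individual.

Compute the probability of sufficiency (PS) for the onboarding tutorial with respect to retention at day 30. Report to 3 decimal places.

Let p₁ = 0.403, p₀ = 0.192.
Under exogeneity and monotonicity, PS = (p₁ − p₀) / (1 − p₀).
PS = (0.403 − 0.192) / (1 − 0.192) = 0.211 / 0.808 ≈ 0.2611

PS ≈ 0.261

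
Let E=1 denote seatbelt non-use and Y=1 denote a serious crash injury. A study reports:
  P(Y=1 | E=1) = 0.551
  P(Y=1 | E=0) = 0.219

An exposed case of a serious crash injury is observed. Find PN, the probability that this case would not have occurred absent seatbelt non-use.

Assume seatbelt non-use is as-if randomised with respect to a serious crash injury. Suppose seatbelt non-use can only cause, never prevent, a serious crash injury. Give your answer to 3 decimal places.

Let p₁ = 0.551, p₀ = 0.219.
Under exogeneity and monotonicity, PN = (p₁ − p₀) / p₁.
PN = (0.551 − 0.219) / 0.551 = 0.332 / 0.551 ≈ 0.6025

PN ≈ 0.603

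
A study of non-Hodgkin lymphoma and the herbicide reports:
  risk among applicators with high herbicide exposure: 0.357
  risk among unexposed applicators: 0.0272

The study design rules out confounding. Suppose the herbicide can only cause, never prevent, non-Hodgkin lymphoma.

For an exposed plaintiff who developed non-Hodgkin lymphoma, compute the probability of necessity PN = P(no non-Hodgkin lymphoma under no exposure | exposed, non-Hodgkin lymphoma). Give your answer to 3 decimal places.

Let p₁ = 0.357, p₀ = 0.0272.
Under exogeneity and monotonicity, PN = (p₁ − p₀) / p₁.
PN = (0.357 − 0.0272) / 0.357 = 0.3298 / 0.357 ≈ 0.9238

PN ≈ 0.924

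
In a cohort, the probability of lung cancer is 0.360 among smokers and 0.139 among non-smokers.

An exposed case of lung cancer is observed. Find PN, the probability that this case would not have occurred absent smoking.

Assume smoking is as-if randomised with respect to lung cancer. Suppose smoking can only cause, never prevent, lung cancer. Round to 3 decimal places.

Let p₁ = 0.36, p₀ = 0.139.
Under exogeneity and monotonicity, PN = (p₁ − p₀) / p₁.
PN = (0.36 − 0.139) / 0.36 = 0.221 / 0.36 ≈ 0.6139

PN ≈ 0.614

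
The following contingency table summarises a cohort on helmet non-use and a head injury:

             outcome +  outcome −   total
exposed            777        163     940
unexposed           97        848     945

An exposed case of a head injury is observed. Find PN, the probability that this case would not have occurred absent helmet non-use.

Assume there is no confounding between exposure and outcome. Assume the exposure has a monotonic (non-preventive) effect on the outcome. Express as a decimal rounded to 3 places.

PN ≈ 0.876

p₁ = P(outcome | exposed) = 777/940 = 0.8266
p₀ = P(outcome | unexposed) = 97/945 = 0.10265
Under exogeneity and monotonicity, PN = (p₁ − p₀) / p₁.
PN = (0.8266 − 0.10265) / 0.8266 = 0.72395 / 0.8266 ≈ 0.8758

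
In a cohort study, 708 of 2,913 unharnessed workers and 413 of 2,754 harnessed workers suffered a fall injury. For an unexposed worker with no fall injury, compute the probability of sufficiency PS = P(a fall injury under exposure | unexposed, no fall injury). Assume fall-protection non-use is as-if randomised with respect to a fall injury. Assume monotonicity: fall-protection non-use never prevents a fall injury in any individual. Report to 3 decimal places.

p₁ = P(outcome | exposed) = 708/2913 = 0.24305
p₀ = P(outcome | unexposed) = 413/2754 = 0.14996
Under exogeneity and monotonicity, PS = (p₁ − p₀) / (1 − p₀).
PS = (0.24305 − 0.14996) / (1 − 0.14996) = 0.093085 / 0.85004 ≈ 0.1095

PS ≈ 0.110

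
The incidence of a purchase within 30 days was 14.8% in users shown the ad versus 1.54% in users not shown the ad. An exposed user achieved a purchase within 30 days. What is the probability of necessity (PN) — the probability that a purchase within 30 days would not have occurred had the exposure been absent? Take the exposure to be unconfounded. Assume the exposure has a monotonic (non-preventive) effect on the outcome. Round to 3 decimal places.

p₁ = 0.148, p₀ = 0.0154.
Under exogeneity and monotonicity, PN = (p₁ − p₀) / p₁.
PN = (0.148 − 0.0154) / 0.148 = 0.1326 / 0.148 ≈ 0.8959

PN ≈ 0.896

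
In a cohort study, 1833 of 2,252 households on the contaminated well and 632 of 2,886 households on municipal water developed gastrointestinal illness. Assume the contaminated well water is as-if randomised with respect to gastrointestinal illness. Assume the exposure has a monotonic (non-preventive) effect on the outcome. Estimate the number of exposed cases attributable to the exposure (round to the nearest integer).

about 1340 cases

p₁ = P(outcome | exposed) = 1833/2252 = 0.81394
p₀ = P(outcome | unexposed) = 632/2886 = 0.21899
PN = (p₁ − p₀)/p₁ = (0.81394 − 0.21899) / 0.81394 ≈ 0.73095.
Attributable cases ≈ PN × (exposed cases) = 0.73095 × 1833 ≈ 1339.84.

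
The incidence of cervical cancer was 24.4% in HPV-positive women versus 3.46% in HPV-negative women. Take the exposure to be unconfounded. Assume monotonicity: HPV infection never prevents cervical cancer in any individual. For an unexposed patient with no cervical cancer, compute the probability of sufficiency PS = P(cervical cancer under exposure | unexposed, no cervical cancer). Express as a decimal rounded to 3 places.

p₁ = 0.244, p₀ = 0.0346.
Under exogeneity and monotonicity, PS = (p₁ − p₀) / (1 − p₀).
PS = (0.244 − 0.0346) / (1 − 0.0346) = 0.2094 / 0.9654 ≈ 0.2169

PS ≈ 0.217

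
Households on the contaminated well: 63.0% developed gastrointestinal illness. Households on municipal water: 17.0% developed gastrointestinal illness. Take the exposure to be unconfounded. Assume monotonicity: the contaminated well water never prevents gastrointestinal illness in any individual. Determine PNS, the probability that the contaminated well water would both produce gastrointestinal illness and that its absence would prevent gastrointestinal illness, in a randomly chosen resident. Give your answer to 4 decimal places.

PNS ≈ 0.4600

p₁ = 0.63, p₀ = 0.17.
Under exogeneity and monotonicity, PNS = p₁ − p₀.
PNS = 0.63 − 0.17 = 0.46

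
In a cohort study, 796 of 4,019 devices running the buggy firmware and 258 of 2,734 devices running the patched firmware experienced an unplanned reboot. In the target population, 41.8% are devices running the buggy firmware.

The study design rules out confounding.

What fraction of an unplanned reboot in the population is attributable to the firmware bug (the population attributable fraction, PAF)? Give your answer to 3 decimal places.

PAF ≈ 0.315

p₁ = P(outcome | exposed) = 796/4019 = 0.19806
p₀ = P(outcome | unexposed) = 258/2734 = 0.094367
Overall risk P(Y=1) = π·p₁ + (1−π)·p₀ = 0.418×0.19806 + 0.582×0.094367 = 0.13771.
Under exogeneity, PAF = [P(Y=1) − p₀] / P(Y=1).
PAF = (0.13771 − 0.094367) / 0.13771 ≈ 0.3147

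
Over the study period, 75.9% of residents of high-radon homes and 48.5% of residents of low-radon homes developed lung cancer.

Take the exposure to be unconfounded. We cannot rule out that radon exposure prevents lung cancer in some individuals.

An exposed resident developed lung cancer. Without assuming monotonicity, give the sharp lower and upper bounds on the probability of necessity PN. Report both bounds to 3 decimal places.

0.361 ≤ PN ≤ 0.679

p₁ = 0.759, p₀ = 0.485.
Under exogeneity alone the bounds on PN are max{0,(p₁−p₀)/p₁} ≤ PN ≤ min{1,(1−p₀)/p₁}.
  lower = (p₁ − p₀)/p₁ = 0.274 / 0.759 ≈ 0.3610
  upper = min{1, (1 − p₀)/p₁} = 0.515 / 0.759 ≈ 0.6785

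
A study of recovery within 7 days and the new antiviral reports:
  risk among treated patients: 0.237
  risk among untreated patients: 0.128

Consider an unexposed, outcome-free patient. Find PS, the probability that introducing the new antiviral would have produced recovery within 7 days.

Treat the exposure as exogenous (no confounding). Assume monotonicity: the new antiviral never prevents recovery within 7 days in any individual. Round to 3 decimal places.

PS ≈ 0.125

Let p₁ = 0.237, p₀ = 0.128.
Under exogeneity and monotonicity, PS = (p₁ − p₀) / (1 − p₀).
PS = (0.237 − 0.128) / (1 − 0.128) = 0.109 / 0.872 ≈ 0.1250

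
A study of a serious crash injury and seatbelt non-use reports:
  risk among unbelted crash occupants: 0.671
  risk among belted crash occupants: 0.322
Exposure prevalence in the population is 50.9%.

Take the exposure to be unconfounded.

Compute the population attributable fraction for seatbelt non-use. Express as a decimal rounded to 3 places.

Let p₁ = 0.671, p₀ = 0.322.
Overall risk P(Y=1) = π·p₁ + (1−π)·p₀ = 0.509×0.671 + 0.491×0.322 = 0.49964.
Under exogeneity, PAF = [P(Y=1) − p₀] / P(Y=1).
PAF = (0.49964 − 0.322) / 0.49964 ≈ 0.3555

PAF ≈ 0.356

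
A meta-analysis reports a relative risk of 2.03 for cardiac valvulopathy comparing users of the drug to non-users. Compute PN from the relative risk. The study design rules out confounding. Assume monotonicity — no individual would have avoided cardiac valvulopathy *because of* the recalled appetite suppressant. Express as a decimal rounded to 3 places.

PN ≈ 0.507

Under exogeneity and monotonicity, PN = (RR − 1) / RR = 1 − 1/RR.
PN = (2.03 − 1) / 2.03 = 1.03 / 2.03 ≈ 0.5074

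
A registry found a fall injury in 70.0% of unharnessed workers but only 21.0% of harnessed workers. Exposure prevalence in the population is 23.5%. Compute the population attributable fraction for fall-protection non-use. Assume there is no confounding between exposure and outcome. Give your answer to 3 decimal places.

PAF ≈ 0.354

p₁ = 0.7, p₀ = 0.21.
Overall risk P(Y=1) = π·p₁ + (1−π)·p₀ = 0.235×0.7 + 0.765×0.21 = 0.32515.
Under exogeneity, PAF = [P(Y=1) − p₀] / P(Y=1).
PAF = (0.32515 − 0.21) / 0.32515 ≈ 0.3541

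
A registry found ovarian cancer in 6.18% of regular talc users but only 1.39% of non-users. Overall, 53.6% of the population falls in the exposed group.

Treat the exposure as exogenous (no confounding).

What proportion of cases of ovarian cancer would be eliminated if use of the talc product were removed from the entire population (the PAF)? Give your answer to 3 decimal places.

PAF ≈ 0.649

p₁ = 0.0618, p₀ = 0.0139.
Overall risk P(Y=1) = π·p₁ + (1−π)·p₀ = 0.536×0.0618 + 0.464×0.0139 = 0.039574.
Under exogeneity, PAF = [P(Y=1) − p₀] / P(Y=1).
PAF = (0.039574 − 0.0139) / 0.039574 ≈ 0.6488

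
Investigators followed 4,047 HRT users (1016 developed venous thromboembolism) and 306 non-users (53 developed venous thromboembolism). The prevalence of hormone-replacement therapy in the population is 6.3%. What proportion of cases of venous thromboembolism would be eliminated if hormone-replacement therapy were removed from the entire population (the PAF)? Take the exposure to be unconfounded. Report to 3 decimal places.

p₁ = P(outcome | exposed) = 1016/4047 = 0.25105
p₀ = P(outcome | unexposed) = 53/306 = 0.1732
Overall risk P(Y=1) = π·p₁ + (1−π)·p₀ = 0.063×0.25105 + 0.937×0.1732 = 0.17811.
Under exogeneity, PAF = [P(Y=1) − p₀] / P(Y=1).
PAF = (0.17811 − 0.1732) / 0.17811 ≈ 0.0275

PAF ≈ 0.028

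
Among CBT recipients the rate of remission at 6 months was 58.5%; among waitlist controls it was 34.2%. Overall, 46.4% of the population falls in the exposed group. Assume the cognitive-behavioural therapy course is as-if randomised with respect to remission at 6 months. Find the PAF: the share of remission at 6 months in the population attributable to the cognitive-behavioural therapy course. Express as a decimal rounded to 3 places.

p₁ = 0.585, p₀ = 0.342.
Overall risk P(Y=1) = π·p₁ + (1−π)·p₀ = 0.464×0.585 + 0.536×0.342 = 0.45475.
Under exogeneity, PAF = [P(Y=1) − p₀] / P(Y=1).
PAF = (0.45475 − 0.342) / 0.45475 ≈ 0.2479

PAF ≈ 0.248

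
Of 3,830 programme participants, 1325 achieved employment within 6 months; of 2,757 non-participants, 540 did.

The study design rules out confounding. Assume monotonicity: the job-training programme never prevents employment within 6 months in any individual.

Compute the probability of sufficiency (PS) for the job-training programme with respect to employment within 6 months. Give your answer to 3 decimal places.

PS ≈ 0.187

p₁ = P(outcome | exposed) = 1325/3830 = 0.34595
p₀ = P(outcome | unexposed) = 540/2757 = 0.19587
Under exogeneity and monotonicity, PS = (p₁ − p₀) / (1 − p₀).
PS = (0.34595 − 0.19587) / (1 − 0.19587) = 0.15009 / 0.80413 ≈ 0.1866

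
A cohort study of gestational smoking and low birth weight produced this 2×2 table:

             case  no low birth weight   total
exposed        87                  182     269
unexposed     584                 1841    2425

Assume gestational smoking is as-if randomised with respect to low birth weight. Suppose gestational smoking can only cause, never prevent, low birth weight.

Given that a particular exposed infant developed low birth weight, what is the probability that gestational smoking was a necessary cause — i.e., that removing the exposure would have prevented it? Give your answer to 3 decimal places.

p₁ = P(outcome | exposed) = 87/269 = 0.32342
p₀ = P(outcome | unexposed) = 584/2425 = 0.24082
Under exogeneity and monotonicity, PN = (p₁ − p₀)/p₁.
PN = (0.32342 − 0.24082) / 0.32342 ≈ 0.2554

PN ≈ 0.255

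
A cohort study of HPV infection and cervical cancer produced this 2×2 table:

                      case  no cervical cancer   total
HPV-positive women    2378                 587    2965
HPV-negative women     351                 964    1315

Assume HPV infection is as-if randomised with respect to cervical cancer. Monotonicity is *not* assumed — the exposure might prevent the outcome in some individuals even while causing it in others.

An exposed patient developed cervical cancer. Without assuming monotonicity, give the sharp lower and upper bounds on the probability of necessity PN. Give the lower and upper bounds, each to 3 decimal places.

0.667 ≤ PN ≤ 0.914

p₁ = P(outcome | exposed) = 2378/2965 = 0.80202
p₀ = P(outcome | unexposed) = 351/1315 = 0.26692
Under exogeneity alone the bounds on PN are max{0,(p₁−p₀)/p₁} ≤ PN ≤ min{1,(1−p₀)/p₁}.
  lower = (p₁ − p₀)/p₁ = 0.5351 / 0.80202 ≈ 0.6672
  upper = min{1, (1 − p₀)/p₁} = 0.73308 / 0.80202 ≈ 0.9140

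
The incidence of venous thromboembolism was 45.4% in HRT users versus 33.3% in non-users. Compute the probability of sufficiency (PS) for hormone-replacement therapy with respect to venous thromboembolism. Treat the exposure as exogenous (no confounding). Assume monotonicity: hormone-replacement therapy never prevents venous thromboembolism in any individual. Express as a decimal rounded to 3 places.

PS ≈ 0.181

p₁ = 0.454, p₀ = 0.333.
Under exogeneity and monotonicity, PS = (p₁ − p₀) / (1 − p₀).
PS = (0.454 − 0.333) / (1 − 0.333) = 0.121 / 0.667 ≈ 0.1814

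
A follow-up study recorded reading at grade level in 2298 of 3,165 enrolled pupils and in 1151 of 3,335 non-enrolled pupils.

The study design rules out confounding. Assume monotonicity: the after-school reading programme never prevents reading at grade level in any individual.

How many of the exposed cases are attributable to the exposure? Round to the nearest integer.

about 1206 cases

p₁ = P(outcome | exposed) = 2298/3165 = 0.72607
p₀ = P(outcome | unexposed) = 1151/3335 = 0.34513
PN = (p₁ − p₀)/p₁ = (0.72607 − 0.34513) / 0.72607 ≈ 0.52466.
Attributable cases ≈ PN × (exposed cases) = 0.52466 × 2298 ≈ 1205.67.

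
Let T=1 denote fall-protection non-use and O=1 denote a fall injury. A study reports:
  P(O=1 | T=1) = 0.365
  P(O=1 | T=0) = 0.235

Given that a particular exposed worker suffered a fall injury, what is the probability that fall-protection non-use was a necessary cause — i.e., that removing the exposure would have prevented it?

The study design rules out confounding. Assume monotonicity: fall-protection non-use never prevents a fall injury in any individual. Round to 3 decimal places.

Let p₁ = 0.365, p₀ = 0.235.
Under exogeneity and monotonicity, PN = (p₁ − p₀) / p₁.
PN = (0.365 − 0.235) / 0.365 = 0.13 / 0.365 ≈ 0.3562

PN ≈ 0.356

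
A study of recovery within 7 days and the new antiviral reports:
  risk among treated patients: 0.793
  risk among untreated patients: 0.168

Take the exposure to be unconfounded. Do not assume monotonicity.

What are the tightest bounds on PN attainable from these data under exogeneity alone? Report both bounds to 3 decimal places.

Let p₁ = 0.793, p₀ = 0.168.
Under exogeneity alone the bounds on PN are max{0,(p₁−p₀)/p₁} ≤ PN ≤ min{1,(1−p₀)/p₁}.
  lower = (p₁ − p₀)/p₁ = 0.625 / 0.793 ≈ 0.7881
  upper = min{1, (1 − p₀)/p₁} = 0.832 / 0.793 ≈ 1.0492 → capped at 1

0.788 ≤ PN ≤ 1.000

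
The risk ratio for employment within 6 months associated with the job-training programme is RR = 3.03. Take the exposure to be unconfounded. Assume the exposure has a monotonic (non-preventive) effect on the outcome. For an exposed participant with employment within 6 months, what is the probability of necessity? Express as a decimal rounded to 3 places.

PN ≈ 0.670

Under exogeneity and monotonicity, PN = (RR − 1) / RR = 1 − 1/RR.
PN = (3.03 − 1) / 3.03 = 2.03 / 3.03 ≈ 0.6700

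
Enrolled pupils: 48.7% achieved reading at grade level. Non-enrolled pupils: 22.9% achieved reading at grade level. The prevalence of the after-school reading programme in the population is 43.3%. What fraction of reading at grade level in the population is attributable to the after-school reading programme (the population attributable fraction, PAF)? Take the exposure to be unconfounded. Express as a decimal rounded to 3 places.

PAF ≈ 0.328

p₁ = 0.487, p₀ = 0.229.
Overall risk P(Y=1) = π·p₁ + (1−π)·p₀ = 0.433×0.487 + 0.567×0.229 = 0.34071.
Under exogeneity, PAF = [P(Y=1) − p₀] / P(Y=1).
PAF = (0.34071 − 0.229) / 0.34071 ≈ 0.3279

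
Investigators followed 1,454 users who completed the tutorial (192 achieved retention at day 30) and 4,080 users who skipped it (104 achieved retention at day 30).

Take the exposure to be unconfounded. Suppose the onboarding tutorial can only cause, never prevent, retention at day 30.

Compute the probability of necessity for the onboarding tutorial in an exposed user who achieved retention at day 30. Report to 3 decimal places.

PN ≈ 0.807

p₁ = P(outcome | exposed) = 192/1454 = 0.13205
p₀ = P(outcome | unexposed) = 104/4080 = 0.02549
Under exogeneity and monotonicity, PN = (p₁ − p₀) / p₁.
PN = (0.13205 − 0.02549) / 0.13205 = 0.10656 / 0.13205 ≈ 0.8070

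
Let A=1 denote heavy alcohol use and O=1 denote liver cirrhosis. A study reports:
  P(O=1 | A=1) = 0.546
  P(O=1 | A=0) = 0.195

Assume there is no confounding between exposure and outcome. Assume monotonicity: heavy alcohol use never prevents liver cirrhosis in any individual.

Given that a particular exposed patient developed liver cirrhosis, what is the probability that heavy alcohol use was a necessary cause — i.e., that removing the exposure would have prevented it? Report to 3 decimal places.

PN ≈ 0.643

Let p₁ = 0.546, p₀ = 0.195.
Under exogeneity and monotonicity, PN = (p₁ − p₀) / p₁.
PN = (0.546 − 0.195) / 0.546 = 0.351 / 0.546 ≈ 0.6429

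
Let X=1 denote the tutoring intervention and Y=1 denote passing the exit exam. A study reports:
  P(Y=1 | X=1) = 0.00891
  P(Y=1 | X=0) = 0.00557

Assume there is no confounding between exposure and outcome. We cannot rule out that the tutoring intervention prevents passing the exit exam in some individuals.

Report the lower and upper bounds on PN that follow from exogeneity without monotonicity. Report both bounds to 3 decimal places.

Let p₁ = 0.00891, p₀ = 0.00557.
Under exogeneity alone the bounds on PN are max{0,(p₁−p₀)/p₁} ≤ PN ≤ min{1,(1−p₀)/p₁}.
  lower = (p₁ − p₀)/p₁ = 0.00334 / 0.00891 ≈ 0.3749
  upper = min{1, (1 − p₀)/p₁} = 0.99443 / 0.00891 ≈ 111.6083 → capped at 1

0.375 ≤ PN ≤ 1.000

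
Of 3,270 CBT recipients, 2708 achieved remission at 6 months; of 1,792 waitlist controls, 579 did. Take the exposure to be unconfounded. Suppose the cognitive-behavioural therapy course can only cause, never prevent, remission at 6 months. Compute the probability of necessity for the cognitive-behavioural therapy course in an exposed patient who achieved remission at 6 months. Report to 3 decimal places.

PN ≈ 0.610

p₁ = P(outcome | exposed) = 2708/3270 = 0.82813
p₀ = P(outcome | unexposed) = 579/1792 = 0.3231
Under exogeneity and monotonicity, PN = (p₁ − p₀) / p₁.
PN = (0.82813 − 0.3231) / 0.82813 = 0.50503 / 0.82813 ≈ 0.6098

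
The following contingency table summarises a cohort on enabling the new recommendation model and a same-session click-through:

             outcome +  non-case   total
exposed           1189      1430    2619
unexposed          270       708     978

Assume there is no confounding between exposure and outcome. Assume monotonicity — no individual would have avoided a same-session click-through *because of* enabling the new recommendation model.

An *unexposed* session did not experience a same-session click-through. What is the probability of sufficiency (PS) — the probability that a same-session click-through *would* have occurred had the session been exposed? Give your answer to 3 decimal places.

p₁ = P(outcome | exposed) = 1189/2619 = 0.45399
p₀ = P(outcome | unexposed) = 270/978 = 0.27607
Under exogeneity and monotonicity, PS = (p₁ − p₀) / (1 − p₀).
PS = (0.45399 − 0.27607) / (1 − 0.27607) = 0.17792 / 0.72393 ≈ 0.2458

PS ≈ 0.246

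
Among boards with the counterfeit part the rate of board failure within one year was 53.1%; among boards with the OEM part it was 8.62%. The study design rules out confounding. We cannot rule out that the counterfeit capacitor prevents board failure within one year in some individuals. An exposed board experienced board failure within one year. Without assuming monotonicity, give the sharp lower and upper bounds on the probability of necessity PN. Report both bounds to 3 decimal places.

0.838 ≤ PN ≤ 1.000

p₁ = 0.531, p₀ = 0.0862.
Under exogeneity alone the bounds on PN are max{0,(p₁−p₀)/p₁} ≤ PN ≤ min{1,(1−p₀)/p₁}.
  lower = (p₁ − p₀)/p₁ = 0.4448 / 0.531 ≈ 0.8377
  upper = min{1, (1 − p₀)/p₁} = 0.9138 / 0.531 ≈ 1.7209 → capped at 1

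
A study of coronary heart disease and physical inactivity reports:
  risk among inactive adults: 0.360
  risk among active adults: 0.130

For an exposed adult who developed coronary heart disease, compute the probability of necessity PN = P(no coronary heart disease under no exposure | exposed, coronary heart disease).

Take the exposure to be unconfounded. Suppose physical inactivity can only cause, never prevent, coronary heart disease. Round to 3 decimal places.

Let p₁ = 0.36, p₀ = 0.13.
Under exogeneity and monotonicity, PN = (p₁ − p₀) / p₁.
PN = (0.36 − 0.13) / 0.36 = 0.23 / 0.36 ≈ 0.6389

PN ≈ 0.639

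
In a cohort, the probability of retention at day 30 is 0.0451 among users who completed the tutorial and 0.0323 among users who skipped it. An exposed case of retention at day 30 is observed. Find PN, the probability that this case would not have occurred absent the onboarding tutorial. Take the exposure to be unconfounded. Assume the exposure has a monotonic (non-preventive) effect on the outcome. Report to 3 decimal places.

Let p₁ = 0.0451, p₀ = 0.0323.
Under exogeneity and monotonicity, PN = (p₁ − p₀) / p₁.
PN = (0.0451 − 0.0323) / 0.0451 = 0.0128 / 0.0451 ≈ 0.2838

PN ≈ 0.284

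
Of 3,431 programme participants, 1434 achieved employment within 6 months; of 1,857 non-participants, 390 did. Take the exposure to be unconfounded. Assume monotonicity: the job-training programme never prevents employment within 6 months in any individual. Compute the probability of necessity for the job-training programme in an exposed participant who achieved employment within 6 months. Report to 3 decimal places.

PN ≈ 0.498

p₁ = P(outcome | exposed) = 1434/3431 = 0.41795
p₀ = P(outcome | unexposed) = 390/1857 = 0.21002
Under exogeneity and monotonicity, PN = (p₁ − p₀) / p₁.
PN = (0.41795 − 0.21002) / 0.41795 = 0.20794 / 0.41795 ≈ 0.4975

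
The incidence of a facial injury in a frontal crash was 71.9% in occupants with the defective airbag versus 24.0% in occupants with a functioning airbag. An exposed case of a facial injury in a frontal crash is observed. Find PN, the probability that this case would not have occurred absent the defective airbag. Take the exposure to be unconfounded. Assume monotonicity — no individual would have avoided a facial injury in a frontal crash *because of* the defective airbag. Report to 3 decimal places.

PN ≈ 0.666

p₁ = 0.719, p₀ = 0.24.
Under exogeneity and monotonicity, PN = (p₁ − p₀) / p₁.
PN = (0.719 − 0.24) / 0.719 = 0.479 / 0.719 ≈ 0.6662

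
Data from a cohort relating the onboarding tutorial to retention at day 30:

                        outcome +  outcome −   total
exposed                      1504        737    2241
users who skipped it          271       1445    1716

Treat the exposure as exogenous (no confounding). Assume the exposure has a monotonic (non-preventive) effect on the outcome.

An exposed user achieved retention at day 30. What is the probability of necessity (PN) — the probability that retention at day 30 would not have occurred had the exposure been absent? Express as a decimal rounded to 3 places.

p₁ = P(outcome | exposed) = 1504/2241 = 0.67113
p₀ = P(outcome | unexposed) = 271/1716 = 0.15793
Under exogeneity and monotonicity, PN = (p₁ − p₀) / p₁.
PN = (0.67113 − 0.15793) / 0.67113 = 0.5132 / 0.67113 ≈ 0.7647

PN ≈ 0.765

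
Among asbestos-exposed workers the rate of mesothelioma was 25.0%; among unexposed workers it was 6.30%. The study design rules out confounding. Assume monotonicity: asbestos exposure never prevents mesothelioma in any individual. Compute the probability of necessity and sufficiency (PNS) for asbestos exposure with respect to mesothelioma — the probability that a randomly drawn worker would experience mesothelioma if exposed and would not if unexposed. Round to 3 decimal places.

p₁ = 0.25, p₀ = 0.063.
Under exogeneity and monotonicity, PNS = p₁ − p₀.
PNS = 0.25 − 0.063 = 0.187

PNS ≈ 0.187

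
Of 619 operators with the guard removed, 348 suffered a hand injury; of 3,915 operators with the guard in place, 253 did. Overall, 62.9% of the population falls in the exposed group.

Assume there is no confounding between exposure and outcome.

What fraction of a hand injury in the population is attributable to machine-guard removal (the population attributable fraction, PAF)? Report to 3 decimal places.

PAF ≈ 0.829

p₁ = P(outcome | exposed) = 348/619 = 0.5622
p₀ = P(outcome | unexposed) = 253/3915 = 0.064623
Overall risk P(Y=1) = π·p₁ + (1−π)·p₀ = 0.629×0.5622 + 0.371×0.064623 = 0.3776.
Under exogeneity, PAF = [P(Y=1) − p₀] / P(Y=1).
PAF = (0.3776 − 0.064623) / 0.3776 ≈ 0.8289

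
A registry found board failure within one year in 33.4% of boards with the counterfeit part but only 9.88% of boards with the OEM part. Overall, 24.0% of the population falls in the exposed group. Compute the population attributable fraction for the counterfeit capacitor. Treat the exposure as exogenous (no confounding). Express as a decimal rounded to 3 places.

PAF ≈ 0.364

p₁ = 0.334, p₀ = 0.0988.
Overall risk P(Y=1) = π·p₁ + (1−π)·p₀ = 0.24×0.334 + 0.76×0.0988 = 0.15525.
Under exogeneity, PAF = [P(Y=1) − p₀] / P(Y=1).
PAF = (0.15525 − 0.0988) / 0.15525 ≈ 0.3636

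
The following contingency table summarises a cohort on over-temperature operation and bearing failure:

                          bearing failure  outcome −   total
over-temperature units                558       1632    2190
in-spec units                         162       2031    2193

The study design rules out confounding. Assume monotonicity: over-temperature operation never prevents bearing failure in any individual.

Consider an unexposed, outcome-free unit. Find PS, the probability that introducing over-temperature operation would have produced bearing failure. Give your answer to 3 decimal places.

p₁ = P(outcome | exposed) = 558/2190 = 0.25479
p₀ = P(outcome | unexposed) = 162/2193 = 0.073871
Under exogeneity and monotonicity, PS = (p₁ − p₀) / (1 − p₀).
PS = (0.25479 − 0.073871) / (1 − 0.073871) = 0.18092 / 0.92613 ≈ 0.1954

PS ≈ 0.195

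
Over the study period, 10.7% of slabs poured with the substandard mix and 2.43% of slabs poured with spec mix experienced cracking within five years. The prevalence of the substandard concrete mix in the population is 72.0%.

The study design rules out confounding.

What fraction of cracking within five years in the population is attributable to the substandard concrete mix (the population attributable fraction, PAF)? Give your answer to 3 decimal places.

p₁ = 0.107, p₀ = 0.0243.
Overall risk P(Y=1) = π·p₁ + (1−π)·p₀ = 0.72×0.107 + 0.28×0.0243 = 0.083844.
Under exogeneity, PAF = [P(Y=1) − p₀] / P(Y=1).
PAF = (0.083844 − 0.0243) / 0.083844 ≈ 0.7102

PAF ≈ 0.710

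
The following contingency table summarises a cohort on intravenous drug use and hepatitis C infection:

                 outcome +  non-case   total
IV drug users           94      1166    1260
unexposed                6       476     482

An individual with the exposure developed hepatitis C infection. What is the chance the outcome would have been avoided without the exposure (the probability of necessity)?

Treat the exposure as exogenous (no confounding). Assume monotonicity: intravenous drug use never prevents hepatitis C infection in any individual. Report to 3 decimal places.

p₁ = P(outcome | exposed) = 94/1260 = 0.074603
p₀ = P(outcome | unexposed) = 6/482 = 0.012448
Under exogeneity and monotonicity, PN = (p₁ − p₀) / p₁.
PN = (0.074603 − 0.012448) / 0.074603 = 0.062155 / 0.074603 ≈ 0.8331

PN ≈ 0.833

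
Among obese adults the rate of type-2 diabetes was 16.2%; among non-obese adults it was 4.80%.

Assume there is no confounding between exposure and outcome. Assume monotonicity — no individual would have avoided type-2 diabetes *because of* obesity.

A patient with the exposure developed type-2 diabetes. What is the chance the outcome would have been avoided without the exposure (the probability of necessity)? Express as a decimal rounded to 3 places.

PN ≈ 0.704

p₁ = 0.162, p₀ = 0.048.
Under exogeneity and monotonicity, PN = (p₁ − p₀) / p₁.
PN = (0.162 − 0.048) / 0.162 = 0.114 / 0.162 ≈ 0.7037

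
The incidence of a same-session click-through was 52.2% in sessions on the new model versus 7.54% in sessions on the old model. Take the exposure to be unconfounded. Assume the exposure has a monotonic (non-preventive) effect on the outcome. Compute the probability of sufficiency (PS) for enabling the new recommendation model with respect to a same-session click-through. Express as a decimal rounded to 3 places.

p₁ = 0.522, p₀ = 0.0754.
Under exogeneity and monotonicity, PS = (p₁ − p₀) / (1 − p₀).
PS = (0.522 − 0.0754) / (1 − 0.0754) = 0.4466 / 0.9246 ≈ 0.4830

PS ≈ 0.483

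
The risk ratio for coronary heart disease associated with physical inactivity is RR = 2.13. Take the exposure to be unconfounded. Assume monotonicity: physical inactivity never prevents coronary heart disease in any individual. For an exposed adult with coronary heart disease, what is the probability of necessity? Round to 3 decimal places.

Under exogeneity and monotonicity, PN = (RR − 1) / RR = 1 − 1/RR.
PN = (2.13 − 1) / 2.13 = 1.13 / 2.13 ≈ 0.5305

PN ≈ 0.531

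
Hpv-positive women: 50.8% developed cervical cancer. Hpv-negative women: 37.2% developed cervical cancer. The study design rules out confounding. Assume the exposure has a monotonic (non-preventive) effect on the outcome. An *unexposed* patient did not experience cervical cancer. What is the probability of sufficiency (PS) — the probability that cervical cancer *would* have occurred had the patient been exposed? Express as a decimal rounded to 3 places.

p₁ = 0.508, p₀ = 0.372.
Under exogeneity and monotonicity, PS = (p₁ − p₀) / (1 − p₀).
PS = (0.508 − 0.372) / (1 − 0.372) = 0.136 / 0.628 ≈ 0.2166

PS ≈ 0.217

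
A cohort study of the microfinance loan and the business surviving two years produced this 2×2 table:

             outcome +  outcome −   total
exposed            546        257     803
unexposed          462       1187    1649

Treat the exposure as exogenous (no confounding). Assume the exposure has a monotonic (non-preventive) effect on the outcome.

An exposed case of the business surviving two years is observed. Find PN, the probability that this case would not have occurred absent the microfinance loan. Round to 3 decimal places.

p₁ = P(outcome | exposed) = 546/803 = 0.67995
p₀ = P(outcome | unexposed) = 462/1649 = 0.28017
Under exogeneity and monotonicity, PN = (p₁ − p₀)/p₁.
PN = (0.67995 − 0.28017) / 0.67995 ≈ 0.5880

PN ≈ 0.588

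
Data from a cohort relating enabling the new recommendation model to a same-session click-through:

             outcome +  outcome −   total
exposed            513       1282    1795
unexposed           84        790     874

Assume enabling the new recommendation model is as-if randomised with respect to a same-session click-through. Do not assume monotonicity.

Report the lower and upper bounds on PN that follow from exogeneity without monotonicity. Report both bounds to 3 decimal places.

0.664 ≤ PN ≤ 1.000

p₁ = P(outcome | exposed) = 513/1795 = 0.28579
p₀ = P(outcome | unexposed) = 84/874 = 0.09611
Under exogeneity alone the bounds on PN are max{0,(p₁−p₀)/p₁} ≤ PN ≤ min{1,(1−p₀)/p₁}.
  lower = (p₁ − p₀)/p₁ = 0.18968 / 0.28579 ≈ 0.6637
  upper = min{1, (1 − p₀)/p₁} = 0.90389 / 0.28579 ≈ 3.1627 → capped at 1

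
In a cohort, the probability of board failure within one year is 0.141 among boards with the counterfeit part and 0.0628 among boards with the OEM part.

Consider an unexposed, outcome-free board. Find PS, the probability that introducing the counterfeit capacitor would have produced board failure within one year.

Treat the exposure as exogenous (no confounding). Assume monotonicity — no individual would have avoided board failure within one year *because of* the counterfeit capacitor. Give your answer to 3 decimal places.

PS ≈ 0.083

Let p₁ = 0.141, p₀ = 0.0628.
Under exogeneity and monotonicity, PS = (p₁ − p₀) / (1 − p₀).
PS = (0.141 − 0.0628) / (1 − 0.0628) = 0.0782 / 0.9372 ≈ 0.0834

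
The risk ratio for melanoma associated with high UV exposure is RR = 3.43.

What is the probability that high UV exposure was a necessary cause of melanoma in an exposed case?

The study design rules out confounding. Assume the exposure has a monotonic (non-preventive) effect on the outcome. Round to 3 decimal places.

PN ≈ 0.708

Under exogeneity and monotonicity, PN = (RR − 1) / RR = 1 − 1/RR.
PN = (3.43 − 1) / 3.43 = 2.43 / 3.43 ≈ 0.7085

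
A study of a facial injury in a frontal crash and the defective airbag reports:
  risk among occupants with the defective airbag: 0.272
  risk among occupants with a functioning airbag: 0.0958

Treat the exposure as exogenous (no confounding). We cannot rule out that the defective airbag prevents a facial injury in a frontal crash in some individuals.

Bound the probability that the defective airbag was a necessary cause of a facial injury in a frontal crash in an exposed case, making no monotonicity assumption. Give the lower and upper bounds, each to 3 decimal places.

Let p₁ = 0.272, p₀ = 0.0958.
Under exogeneity alone the bounds on PN are max{0,(p₁−p₀)/p₁} ≤ PN ≤ min{1,(1−p₀)/p₁}.
  lower = (p₁ − p₀)/p₁ = 0.1762 / 0.272 ≈ 0.6478
  upper = min{1, (1 − p₀)/p₁} = 0.9042 / 0.272 ≈ 3.3243 → capped at 1

0.648 ≤ PN ≤ 1.000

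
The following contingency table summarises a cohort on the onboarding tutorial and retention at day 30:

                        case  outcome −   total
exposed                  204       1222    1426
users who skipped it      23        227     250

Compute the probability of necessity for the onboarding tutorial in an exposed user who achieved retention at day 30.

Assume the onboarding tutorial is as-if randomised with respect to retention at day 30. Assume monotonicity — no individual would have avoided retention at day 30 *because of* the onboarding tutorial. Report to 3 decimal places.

p₁ = P(outcome | exposed) = 204/1426 = 0.14306
p₀ = P(outcome | unexposed) = 23/250 = 0.092
Under exogeneity and monotonicity, PN = (p₁ − p₀) / p₁.
PN = (0.14306 − 0.092) / 0.14306 = 0.051058 / 0.14306 ≈ 0.3569

PN ≈ 0.357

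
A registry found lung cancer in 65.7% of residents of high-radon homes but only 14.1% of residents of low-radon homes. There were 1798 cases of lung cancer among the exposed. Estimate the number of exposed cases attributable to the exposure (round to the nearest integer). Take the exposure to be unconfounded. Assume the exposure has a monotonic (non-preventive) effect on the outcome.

about 1412 cases

p₁ = 0.657, p₀ = 0.141.
PN = (p₁ − p₀)/p₁ = (0.657 − 0.141) / 0.657 ≈ 0.78539.
Attributable cases ≈ PN × (exposed cases) = 0.78539 × 1798 ≈ 1412.13.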